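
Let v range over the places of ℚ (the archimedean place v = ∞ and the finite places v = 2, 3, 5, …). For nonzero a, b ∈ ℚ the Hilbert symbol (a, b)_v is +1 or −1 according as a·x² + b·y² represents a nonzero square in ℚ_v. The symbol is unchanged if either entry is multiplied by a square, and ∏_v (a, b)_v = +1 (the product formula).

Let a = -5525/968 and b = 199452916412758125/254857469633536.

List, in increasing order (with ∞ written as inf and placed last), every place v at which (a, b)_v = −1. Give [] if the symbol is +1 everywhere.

[2, 13]

Mod squares: a ≡ -442, b ≡ 13. Check v ∈ {∞, 2, 3, 5, 7, 11, 13, 17, 19, 31, 47, 53}.
v=3: a=3^0·(≡2), b=3^4·(≡1) mod 3; (2|3)=-1, (1|3)=+1; (−1)^{0·4·1}·(-1)^4·(+1)^0 = +1.
v=17: a=17^1·(≡2), b=17^2·(≡4) mod 17; (2|17)=+1, (4|17)=+1; (−1)^{1·2·8}·(+1)^2·(+1)^1 = +1.
v=7: a=7^0·(≡6), b=7^-2·(≡5) mod 7; (6|7)=-1, (5|7)=-1; (−1)^{0·-2·3}·(-1)^-2·(-1)^0 = +1.
v=∞: -442 < 0 and 13 > 0  ⇒  (a,b)_∞ = +1.
v=19: a=19^0·(≡15), b=19^-2·(≡10) mod 19; (15|19)=-1, (10|19)=-1; (−1)^{0·-2·9}·(-1)^-2·(-1)^0 = +1.
v=11: a=11^-2·(≡1), b=11^-4·(≡10) mod 11; (1|11)=+1, (10|11)=-1; (−1)^{-2·-4·5}·(+1)^-4·(-1)^-2 = +1.
v=53: a=53^0·(≡18), b=53^2·(≡52) mod 53; (18|53)=-1, (52|53)=+1; (−1)^{0·2·26}·(-1)^2·(+1)^0 = +1.
v=13: a=13^1·(≡5), b=13^3·(≡10) mod 13; (5|13)=-1, (10|13)=+1; (−1)^{1·3·6}·(-1)^3·(+1)^1 = -1.
v=31: a=31^0·(≡30), b=31^-2·(≡15) mod 31; (30|31)=-1, (15|31)=-1; (−1)^{0·-2·15}·(-1)^-2·(-1)^0 = +1.
v=2: v_2(a)=-3, v_2(b)=-10; units ≡ 3, 5 (mod 8); ε·ε+αω+βω = 1·0+-3·1+-10·1 ≡ 1  ⇒  (a,b)_2 = -1.
v=5: a=5^2·(≡3), b=5^4·(≡3) mod 5; (3|5)=-1, (3|5)=-1; (−1)^{2·4·2}·(-1)^4·(-1)^2 = +1.
v=47: a=47^0·(≡36), b=47^2·(≡45) mod 47; (36|47)=+1, (45|47)=-1; (−1)^{0·2·23}·(+1)^2·(-1)^0 = +1.
Ram(-442, 13) = {2, 13}; no ℚ_2-point on the conic.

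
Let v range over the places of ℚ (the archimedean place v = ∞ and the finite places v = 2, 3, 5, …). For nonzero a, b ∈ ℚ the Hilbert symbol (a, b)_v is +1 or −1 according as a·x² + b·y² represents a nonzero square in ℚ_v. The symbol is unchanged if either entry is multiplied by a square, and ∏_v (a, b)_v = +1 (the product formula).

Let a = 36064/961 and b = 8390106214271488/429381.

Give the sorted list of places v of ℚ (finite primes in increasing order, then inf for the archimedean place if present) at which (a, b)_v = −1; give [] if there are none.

[19, 23, 29, 31]

(a, b) ≡ (46, 34162) mod (ℚ^×)²; places V = {2, 3, 7, 19, 23, 29, 31, ∞}.
(a,b)_31: α=-2, u≡11; β=-1, v≡27 (mod 31); (11|31)=-1, (27|31)=-1; sign (−1)^0·-1^-1·-1^-2 = -1.
(a,b)_19: α=0, u≡14; β=-1, v≡10 (mod 19); (14|19)=-1, (10|19)=-1; sign (−1)^0·-1^-1·-1^0 = -1.
(a,b)_29: α=0, u≡26; β=3, v≡14 (mod 29); (26|29)=-1, (14|29)=-1; sign (−1)^0·-1^3·-1^0 = -1.
(a,b)_7: α=2, u≡4; β=4, v≡2 (mod 7); (4|7)=+1, (2|7)=+1; sign (−1)^0·+1^4·+1^2 = +1.
(a,b)_∞: sgn(46)=+, sgn(34162)=+, so +1.
(a,b)_2: α=5, β=9; u≡7, v≡1 (mod 8); ε(u)ε(v)=1·0, αω(v)=5·0, βω(u)=9·0; sum ≡ 0  ⇒  +1.
(a,b)_3: α=0, u≡1; β=-6, v≡1 (mod 3); (1|3)=+1, (1|3)=+1; sign (−1)^0·+1^-6·+1^0 = +1.
(a,b)_23: α=1, u≡13; β=4, v≡11 (mod 23); (13|23)=+1, (11|23)=-1; sign (−1)^0·+1^4·-1^1 = -1.
|Ram(46, 34162)| = 4, even; anisotropic at {19, 23, 29, 31}.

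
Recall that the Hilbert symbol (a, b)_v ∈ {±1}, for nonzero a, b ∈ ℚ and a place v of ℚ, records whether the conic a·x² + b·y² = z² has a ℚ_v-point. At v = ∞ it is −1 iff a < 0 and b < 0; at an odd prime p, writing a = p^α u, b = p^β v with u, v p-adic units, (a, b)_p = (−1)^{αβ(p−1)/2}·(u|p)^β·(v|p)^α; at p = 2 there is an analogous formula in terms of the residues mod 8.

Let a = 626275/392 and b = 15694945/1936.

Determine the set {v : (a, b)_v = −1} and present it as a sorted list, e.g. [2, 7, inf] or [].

[5, 13, 29, 41]

(a, b) ≡ (50102, 145) mod (ℚ^×)²; places V = {2, 5, 7, 11, 13, 29, 41, 47, ∞}.
(a,b)_29: α=0, u≡11; β=1, v≡28 (mod 29); (11|29)=-1, (28|29)=+1; sign (−1)^0·-1^1·+1^0 = -1.
(a,b)_13: α=1, u≡5; β=0, v≡7 (mod 13); (5|13)=-1, (7|13)=-1; sign (−1)^0·-1^0·-1^1 = -1.
(a,b)_7: α=-2, u≡6; β=2, v≡5 (mod 7); (6|7)=-1, (5|7)=-1; sign (−1)^0·-1^2·-1^-2 = +1.
(a,b)_5: α=2, u≡3; β=1, v≡4 (mod 5); (3|5)=-1, (4|5)=+1; sign (−1)^0·-1^1·+1^2 = -1.
(a,b)_2: α=-3, β=-4; u≡3, v≡1 (mod 8); ε(u)ε(v)=1·0, αω(v)=-3·0, βω(u)=-4·1; sum ≡ 0  ⇒  +1.
(a,b)_47: α=1, u≡25; β=2, v≡27 (mod 47); (25|47)=+1, (27|47)=+1; sign (−1)^0·+1^2·+1^1 = +1.
(a,b)_41: α=1, u≡1; β=0, v≡7 (mod 41); (1|41)=+1, (7|41)=-1; sign (−1)^0·+1^0·-1^1 = -1.
(a,b)_∞: sgn(50102)=+, sgn(145)=+, so +1.
(a,b)_11: α=0, u≡8; β=-2, v≡7 (mod 11); (8|11)=-1, (7|11)=-1; sign (−1)^0·-1^-2·-1^0 = +1.
(50102, 145 / ℚ) ramifies at {5, 13, 29, 41}: a division algebra.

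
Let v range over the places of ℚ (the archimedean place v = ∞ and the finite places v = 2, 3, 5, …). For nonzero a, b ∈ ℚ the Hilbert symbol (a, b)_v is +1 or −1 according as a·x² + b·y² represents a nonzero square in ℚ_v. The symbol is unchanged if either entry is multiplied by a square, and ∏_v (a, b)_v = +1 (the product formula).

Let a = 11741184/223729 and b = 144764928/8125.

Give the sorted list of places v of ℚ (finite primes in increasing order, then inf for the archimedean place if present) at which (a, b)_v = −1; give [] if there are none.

[2, 3, 7, 13]

(a, b) ≡ (26, 51051) mod (ℚ^×)²; places V = {2, 3, 5, 7, 11, 13, 17, 43, ∞}.
(a,b)_∞: sgn(26)=+, sgn(51051)=+, so +1.
(a,b)_11: α=-2, u≡4; β=1, v≡10 (mod 11); (4|11)=+1, (10|11)=-1; sign (−1)^0·+1^1·-1^-2 = +1.
(a,b)_13: α=1, u≡7; β=-1, v≡9 (mod 13); (7|13)=-1, (9|13)=+1; sign (−1)^0·-1^-1·+1^1 = -1.
(a,b)_17: α=0, u≡13; β=1, v≡5 (mod 17); (13|17)=+1, (5|17)=-1; sign (−1)^0·+1^1·-1^0 = +1.
(a,b)_5: α=0, u≡1; β=-4, v≡1 (mod 5); (1|5)=+1, (1|5)=+1; sign (−1)^0·+1^-4·+1^0 = +1.
(a,b)_3: α=2, u≡2; β=3, v≡1 (mod 3); (2|3)=-1, (1|3)=+1; sign (−1)^0·-1^3·+1^2 = -1.
(a,b)_7: α=2, u≡3; β=1, v≡6 (mod 7); (3|7)=-1, (6|7)=-1; sign (−1)^0·-1^1·-1^2 = -1.
(a,b)_43: α=-2, u≡28; β=0, v≡38 (mod 43); (28|43)=-1, (38|43)=+1; sign (−1)^0·-1^0·+1^-2 = +1.
(a,b)_2: α=11, β=12; u≡5, v≡3 (mod 8); ε(u)ε(v)=0·1, αω(v)=11·1, βω(u)=12·1; sum ≡ 1  ⇒  -1.
(26, 51051 / ℚ) ramifies at {2, 3, 7, 13}: a division algebra.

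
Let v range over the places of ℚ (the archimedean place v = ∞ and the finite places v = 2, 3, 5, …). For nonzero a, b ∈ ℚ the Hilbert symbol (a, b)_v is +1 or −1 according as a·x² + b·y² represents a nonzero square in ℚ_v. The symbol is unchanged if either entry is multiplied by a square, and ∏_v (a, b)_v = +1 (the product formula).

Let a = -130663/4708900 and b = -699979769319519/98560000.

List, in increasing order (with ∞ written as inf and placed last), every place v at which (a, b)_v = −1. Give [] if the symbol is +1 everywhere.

[7, 11, 13, inf]

Mod squares: a ≡ -247, b ≡ -646646. Check v ∈ {∞, 2, 3, 5, 7, 11, 13, 17, 19, 23, 29, 31}.
v=31: a=31^-2·(≡1), b=31^0·(≡1) mod 31; (1|31)=+1, (1|31)=+1; (−1)^{-2·0·15}·(+1)^0·(+1)^-2 = +1.
v=17: a=17^0·(≡8), b=17^1·(≡15) mod 17; (8|17)=+1, (15|17)=+1; (−1)^{0·1·8}·(+1)^1·(+1)^0 = +1.
v=∞: -247 < 0 and -646646 < 0  ⇒  (a,b)_∞ = -1.
v=19: a=19^1·(≡6), b=19^5·(≡2) mod 19; (6|19)=+1, (2|19)=-1; (−1)^{1·5·9}·(+1)^5·(-1)^1 = +1.
v=11: a=11^0·(≡8), b=11^-1·(≡3) mod 11; (8|11)=-1, (3|11)=+1; (−1)^{0·-1·5}·(-1)^-1·(+1)^0 = -1.
v=5: a=5^-2·(≡2), b=5^-4·(≡1) mod 5; (2|5)=-1, (1|5)=+1; (−1)^{-2·-4·2}·(-1)^-4·(+1)^-2 = +1.
v=29: a=29^0·(≡19), b=29^2·(≡24) mod 29; (19|29)=-1, (24|29)=+1; (−1)^{0·2·14}·(-1)^2·(+1)^0 = +1.
v=13: a=13^1·(≡11), b=13^3·(≡9) mod 13; (11|13)=-1, (9|13)=+1; (−1)^{1·3·6}·(-1)^3·(+1)^1 = -1.
v=7: a=7^-2·(≡5), b=7^-1·(≡1) mod 7; (5|7)=-1, (1|7)=+1; (−1)^{-2·-1·3}·(-1)^-1·(+1)^-2 = -1.
v=23: a=23^2·(≡8), b=23^0·(≡15) mod 23; (8|23)=+1, (15|23)=-1; (−1)^{2·0·11}·(+1)^0·(-1)^2 = +1.
v=3: a=3^0·(≡2), b=3^2·(≡1) mod 3; (2|3)=-1, (1|3)=+1; (−1)^{0·2·1}·(-1)^2·(+1)^0 = +1.
v=2: v_2(a)=-2, v_2(b)=-11; units ≡ 1, 5 (mod 8); ε·ε+αω+βω = 0·0+-2·1+-11·0 ≡ 0  ⇒  (a,b)_2 = +1.
|Ram(-247, -646646)| = 4, even; anisotropic at {7, 11, 13, ∞}.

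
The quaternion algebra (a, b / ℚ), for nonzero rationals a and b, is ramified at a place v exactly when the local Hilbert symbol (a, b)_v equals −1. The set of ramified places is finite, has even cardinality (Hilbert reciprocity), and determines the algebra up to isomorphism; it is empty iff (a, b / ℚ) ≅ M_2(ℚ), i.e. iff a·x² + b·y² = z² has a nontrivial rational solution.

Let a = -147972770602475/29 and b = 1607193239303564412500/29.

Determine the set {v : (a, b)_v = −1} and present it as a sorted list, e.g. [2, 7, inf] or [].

[13, 29]

Mod squares: a ≡ -198679, b ≡ 31465. Check v ∈ {∞, 2, 5, 7, 11, 13, 17, 19, 29, 31}.
v=11: a=11^0·(≡4), b=11^2·(≡5) mod 11; (4|11)=+1, (5|11)=+1; (−1)^{0·2·5}·(+1)^2·(+1)^0 = +1.
v=17: a=17^3·(≡4), b=17^4·(≡1) mod 17; (4|17)=+1, (1|17)=+1; (−1)^{3·4·8}·(+1)^4·(+1)^3 = +1.
v=13: a=13^3·(≡11), b=13^2·(≡6) mod 13; (11|13)=-1, (6|13)=-1; (−1)^{3·2·6}·(-1)^2·(-1)^3 = -1.
v=31: a=31^1·(≡10), b=31^3·(≡3) mod 31; (10|31)=+1, (3|31)=-1; (−1)^{1·3·15}·(+1)^3·(-1)^1 = +1.
v=2: v_2(a)=0, v_2(b)=2; units ≡ 1, 1 (mod 8); ε·ε+αω+βω = 0·0+0·0+2·0 ≡ 0  ⇒  (a,b)_2 = +1.
v=29: a=29^-1·(≡5), b=29^-1·(≡12) mod 29; (5|29)=+1, (12|29)=-1; (−1)^{-1·-1·14}·(+1)^-1·(-1)^-1 = -1.
v=7: a=7^2·(≡1), b=7^1·(≡1) mod 7; (1|7)=+1, (1|7)=+1; (−1)^{2·1·3}·(+1)^1·(+1)^2 = +1.
v=5: a=5^2·(≡4), b=5^5·(≡3) mod 5; (4|5)=+1, (3|5)=-1; (−1)^{2·5·2}·(+1)^5·(-1)^2 = +1.
v=∞: -198679 < 0 and 31465 > 0  ⇒  (a,b)_∞ = +1.
v=19: a=19^2·(≡7), b=19^2·(≡17) mod 19; (7|19)=+1, (17|19)=+1; (−1)^{2·2·9}·(+1)^2·(+1)^2 = +1.
Ram(-198679, 31465) = {13, 29}; no ℚ_13-point on the conic.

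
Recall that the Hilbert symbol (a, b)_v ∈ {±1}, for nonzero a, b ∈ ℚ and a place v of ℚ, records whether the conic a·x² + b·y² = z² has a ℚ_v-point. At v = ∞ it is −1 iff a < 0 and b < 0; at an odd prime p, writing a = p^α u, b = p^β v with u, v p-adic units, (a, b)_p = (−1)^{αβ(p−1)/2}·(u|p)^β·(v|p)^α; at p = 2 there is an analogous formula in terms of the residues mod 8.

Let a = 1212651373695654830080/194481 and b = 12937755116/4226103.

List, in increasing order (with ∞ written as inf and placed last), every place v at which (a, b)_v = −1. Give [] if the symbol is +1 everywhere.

Mod squares: a ≡ 2530, b ≡ 2093. Check v ∈ {∞, 2, 3, 5, 7, 11, 13, 23, 37}.
v=11: a=11^5·(≡2), b=11^2·(≡5) mod 11; (2|11)=-1, (5|11)=+1; (−1)^{5·2·5}·(-1)^2·(+1)^5 = +1.
v=37: a=37^0·(≡2), b=37^-2·(≡12) mod 37; (2|37)=-1, (12|37)=+1; (−1)^{0·-2·18}·(-1)^-2·(+1)^0 = +1.
v=7: a=7^-4·(≡6), b=7^-3·(≡6) mod 7; (6|7)=-1, (6|7)=-1; (−1)^{-4·-3·3}·(-1)^-3·(-1)^-4 = -1.
v=∞: 2530 > 0 and 2093 > 0  ⇒  (a,b)_∞ = +1.
v=5: a=5^1·(≡1), b=5^0·(≡2) mod 5; (1|5)=+1, (2|5)=-1; (−1)^{1·0·2}·(+1)^0·(-1)^1 = -1.
v=23: a=23^5·(≡9), b=23^3·(≡14) mod 23; (9|23)=+1, (14|23)=-1; (−1)^{5·3·11}·(+1)^3·(-1)^5 = +1.
v=13: a=13^4·(≡7), b=13^3·(≡8) mod 13; (7|13)=-1, (8|13)=-1; (−1)^{4·3·6}·(-1)^3·(-1)^4 = -1.
v=3: a=3^-4·(≡1), b=3^-2·(≡2) mod 3; (1|3)=+1, (2|3)=-1; (−1)^{-4·-2·1}·(+1)^-2·(-1)^-4 = +1.
v=2: v_2(a)=13, v_2(b)=2; units ≡ 1, 5 (mod 8); ε·ε+αω+βω = 0·0+13·1+2·0 ≡ 1  ⇒  (a,b)_2 = -1.
|Ram(2530, 2093)| = 4, even; anisotropic at {2, 5, 7, 13}.

[2, 5, 7, 13]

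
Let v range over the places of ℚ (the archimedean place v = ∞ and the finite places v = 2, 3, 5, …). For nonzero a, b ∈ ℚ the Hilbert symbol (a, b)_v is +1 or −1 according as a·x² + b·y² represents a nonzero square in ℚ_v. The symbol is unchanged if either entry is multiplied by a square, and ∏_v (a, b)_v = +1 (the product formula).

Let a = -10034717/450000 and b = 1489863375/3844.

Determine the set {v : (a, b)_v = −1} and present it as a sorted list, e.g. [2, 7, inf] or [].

Mod squares: a ≡ -385, b ≡ 15015. Check v ∈ {∞, 2, 3, 5, 7, 11, 13, 19, 31}.
v=11: a=11^1·(≡5), b=11^1·(≡1) mod 11; (5|11)=+1, (1|11)=+1; (−1)^{1·1·5}·(+1)^1·(+1)^1 = -1.
v=5: a=5^-5·(≡2), b=5^3·(≡3) mod 5; (2|5)=-1, (3|5)=-1; (−1)^{-5·3·2}·(-1)^3·(-1)^-5 = +1.
v=∞: -385 < 0 and 15015 > 0  ⇒  (a,b)_∞ = +1.
v=7: a=7^1·(≡4), b=7^3·(≡6) mod 7; (4|7)=+1, (6|7)=-1; (−1)^{1·3·3}·(+1)^3·(-1)^1 = +1.
v=3: a=3^-2·(≡2), b=3^5·(≡1) mod 3; (2|3)=-1, (1|3)=+1; (−1)^{-2·5·1}·(-1)^5·(+1)^-2 = -1.
v=13: a=13^0·(≡7), b=13^1·(≡11) mod 13; (7|13)=-1, (11|13)=-1; (−1)^{0·1·6}·(-1)^1·(-1)^0 = -1.
v=19: a=19^4·(≡14), b=19^0·(≡9) mod 19; (14|19)=-1, (9|19)=+1; (−1)^{4·0·9}·(-1)^0·(+1)^4 = +1.
v=31: a=31^0·(≡19), b=31^-2·(≡30) mod 31; (19|31)=+1, (30|31)=-1; (−1)^{0·-2·15}·(+1)^-2·(-1)^0 = +1.
v=2: v_2(a)=-4, v_2(b)=-2; units ≡ 7, 7 (mod 8); ε·ε+αω+βω = 1·1+-4·0+-2·0 ≡ 1  ⇒  (a,b)_2 = -1.
|Ram(-385, 15015)| = 4, even; anisotropic at {2, 3, 11, 13}.

[2, 3, 11, 13]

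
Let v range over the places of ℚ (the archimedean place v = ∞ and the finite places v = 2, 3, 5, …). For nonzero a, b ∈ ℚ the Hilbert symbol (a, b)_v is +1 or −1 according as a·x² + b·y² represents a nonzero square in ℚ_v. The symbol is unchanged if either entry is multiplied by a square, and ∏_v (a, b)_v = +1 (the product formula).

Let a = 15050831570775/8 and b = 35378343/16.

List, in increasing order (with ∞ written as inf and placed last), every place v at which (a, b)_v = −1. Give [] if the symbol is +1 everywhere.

[2, 7, 13, 17]

Mod squares: a ≡ 462, b ≡ 663. Check v ∈ {∞, 2, 3, 5, 7, 11, 13, 17}.
v=2: v_2(a)=-3, v_2(b)=-4; units ≡ 7, 7 (mod 8); ε·ε+αω+βω = 1·1+-3·0+-4·0 ≡ 1  ⇒  (a,b)_2 = -1.
v=11: a=11^3·(≡1), b=11^2·(≡5) mod 11; (1|11)=+1, (5|11)=+1; (−1)^{3·2·5}·(+1)^2·(+1)^3 = +1.
v=5: a=5^2·(≡2), b=5^0·(≡3) mod 5; (2|5)=-1, (3|5)=-1; (−1)^{2·0·2}·(-1)^0·(-1)^2 = +1.
v=7: a=7^3·(≡6), b=7^2·(≡3) mod 7; (6|7)=-1, (3|7)=-1; (−1)^{3·2·3}·(-1)^2·(-1)^3 = -1.
v=3: a=3^3·(≡1), b=3^3·(≡2) mod 3; (1|3)=+1, (2|3)=-1; (−1)^{3·3·1}·(+1)^3·(-1)^3 = +1.
v=17: a=17^2·(≡3), b=17^1·(≡10) mod 17; (3|17)=-1, (10|17)=-1; (−1)^{2·1·8}·(-1)^1·(-1)^2 = -1.
v=∞: 462 > 0 and 663 > 0  ⇒  (a,b)_∞ = +1.
v=13: a=13^2·(≡2), b=13^1·(≡10) mod 13; (2|13)=-1, (10|13)=+1; (−1)^{2·1·6}·(-1)^1·(+1)^2 = -1.
Ram(462, 663) = {2, 7, 13, 17}; no ℚ_2-point on the conic.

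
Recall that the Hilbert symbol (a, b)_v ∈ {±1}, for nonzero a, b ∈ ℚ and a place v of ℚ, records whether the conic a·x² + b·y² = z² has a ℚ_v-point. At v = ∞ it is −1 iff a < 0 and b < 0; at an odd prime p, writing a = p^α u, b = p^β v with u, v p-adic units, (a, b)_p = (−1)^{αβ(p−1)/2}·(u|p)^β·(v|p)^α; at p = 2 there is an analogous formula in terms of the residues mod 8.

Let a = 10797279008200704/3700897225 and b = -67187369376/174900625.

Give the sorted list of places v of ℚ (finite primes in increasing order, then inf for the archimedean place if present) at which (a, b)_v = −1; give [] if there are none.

Mod squares: a ≡ 2294, b ≡ -74. Check v ∈ {∞, 2, 3, 5, 23, 31, 37}.
v=5: a=5^-2·(≡1), b=5^-4·(≡4) mod 5; (1|5)=+1, (4|5)=+1; (−1)^{-2·-4·2}·(+1)^-4·(+1)^-2 = +1.
v=3: a=3^14·(≡2), b=3^10·(≡1) mod 3; (2|3)=-1, (1|3)=+1; (−1)^{14·10·1}·(-1)^10·(+1)^14 = +1.
v=37: a=37^1·(≡30), b=37^1·(≡32) mod 37; (30|37)=+1, (32|37)=-1; (−1)^{1·1·18}·(+1)^1·(-1)^1 = -1.
v=∞: 2294 > 0 and -74 < 0  ⇒  (a,b)_∞ = +1.
v=31: a=31^3·(≡13), b=31^2·(≡8) mod 31; (13|31)=-1, (8|31)=+1; (−1)^{3·2·15}·(-1)^2·(+1)^3 = +1.
v=23: a=23^-6·(≡7), b=23^-4·(≡18) mod 23; (7|23)=-1, (18|23)=+1; (−1)^{-6·-4·11}·(-1)^-4·(+1)^-6 = +1.
v=2: v_2(a)=11, v_2(b)=5; units ≡ 3, 3 (mod 8); ε·ε+αω+βω = 1·1+11·1+5·1 ≡ 1  ⇒  (a,b)_2 = -1.
(2294, -74 / ℚ) ramifies at {2, 37}: a division algebra.

[2, 37]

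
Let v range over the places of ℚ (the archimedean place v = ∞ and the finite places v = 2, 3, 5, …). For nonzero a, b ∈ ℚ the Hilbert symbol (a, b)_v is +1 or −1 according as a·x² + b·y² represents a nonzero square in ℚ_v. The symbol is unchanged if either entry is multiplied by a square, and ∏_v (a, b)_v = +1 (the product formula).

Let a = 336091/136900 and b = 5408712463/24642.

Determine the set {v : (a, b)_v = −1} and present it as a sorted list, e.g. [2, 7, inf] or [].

(a, b) ≡ (19, 14) mod (ℚ^×)²; places V = {2, 3, 5, 7, 11, 19, 37, ∞}.
(a,b)_37: α=-2, u≡15; β=-2, v≡6 (mod 37); (15|37)=-1, (6|37)=-1; sign (−1)^0·-1^-2·-1^-2 = +1.
(a,b)_5: α=-2, u≡1; β=0, v≡4 (mod 5); (1|5)=+1, (4|5)=+1; sign (−1)^0·+1^0·+1^-2 = +1.
(a,b)_7: α=2, u≡6; β=3, v≡2 (mod 7); (6|7)=-1, (2|7)=+1; sign (−1)^0·-1^3·+1^2 = -1.
(a,b)_∞: sgn(19)=+, sgn(14)=+, so +1.
(a,b)_19: α=3, u≡6; β=4, v≡12 (mod 19); (6|19)=+1, (12|19)=-1; sign (−1)^0·+1^4·-1^3 = -1.
(a,b)_11: α=0, u≡6; β=2, v≡4 (mod 11); (6|11)=-1, (4|11)=+1; sign (−1)^0·-1^2·+1^0 = +1.
(a,b)_3: α=0, u≡1; β=-2, v≡2 (mod 3); (1|3)=+1, (2|3)=-1; sign (−1)^0·+1^-2·-1^0 = +1.
(a,b)_2: α=-2, β=-1; u≡3, v≡7 (mod 8); ε(u)ε(v)=1·1, αω(v)=-2·0, βω(u)=-1·1; sum ≡ 0  ⇒  +1.
Ram(19, 14) = {7, 19}; no ℚ_7-point on the conic.

[7, 19]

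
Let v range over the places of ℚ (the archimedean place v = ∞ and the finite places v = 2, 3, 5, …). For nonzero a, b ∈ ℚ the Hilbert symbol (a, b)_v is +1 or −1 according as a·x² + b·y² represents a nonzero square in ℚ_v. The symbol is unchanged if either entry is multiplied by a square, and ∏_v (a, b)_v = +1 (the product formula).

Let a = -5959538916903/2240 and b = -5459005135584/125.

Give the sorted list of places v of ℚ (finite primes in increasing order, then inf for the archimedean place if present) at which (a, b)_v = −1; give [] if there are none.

[2, 3, 17, inf]

(a, b) ≡ (-23205, -39270) mod (ℚ^×)²; places V = {2, 3, 5, 7, 11, 13, 17, ∞}.
(a,b)_5: α=-1, u≡4; β=-3, v≡1 (mod 5); (4|5)=+1, (1|5)=+1; sign (−1)^0·+1^-3·+1^-1 = +1.
(a,b)_11: α=2, u≡5; β=1, v≡5 (mod 11); (5|11)=+1, (5|11)=+1; sign (−1)^0·+1^1·+1^2 = +1.
(a,b)_3: α=3, u≡2; β=3, v≡2 (mod 3); (2|3)=-1, (2|3)=-1; sign (−1)^1·-1^3·-1^3 = -1.
(a,b)_13: α=5, u≡1; β=6, v≡3 (mod 13); (1|13)=+1, (3|13)=+1; sign (−1)^0·+1^6·+1^5 = +1.
(a,b)_7: α=-1, u≡6; β=1, v≡1 (mod 7); (6|7)=-1, (1|7)=+1; sign (−1)^1·-1^1·+1^-1 = +1.
(a,b)_17: α=3, u≡14; β=1, v≡4 (mod 17); (14|17)=-1, (4|17)=+1; sign (−1)^0·-1^1·+1^3 = -1.
(a,b)_2: α=-6, β=5; u≡3, v≡5 (mod 8); ε(u)ε(v)=1·0, αω(v)=-6·1, βω(u)=5·1; sum ≡ 1  ⇒  -1.
(a,b)_∞: sgn(-23205)=−, sgn(-39270)=−, so -1.
(-23205, -39270 / ℚ) ramifies at {2, 3, 17, ∞}: a division algebra.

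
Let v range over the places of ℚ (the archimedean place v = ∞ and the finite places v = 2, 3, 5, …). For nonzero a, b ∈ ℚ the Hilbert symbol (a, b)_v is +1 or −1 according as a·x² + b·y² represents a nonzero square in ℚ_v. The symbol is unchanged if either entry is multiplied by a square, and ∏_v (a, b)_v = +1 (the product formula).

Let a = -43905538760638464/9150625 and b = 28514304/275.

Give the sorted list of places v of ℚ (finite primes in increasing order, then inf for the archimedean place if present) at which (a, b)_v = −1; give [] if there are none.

[2, 3, 13, 17]

(a, b) ≡ (-6, 34034) mod (ℚ^×)²; places V = {2, 3, 5, 7, 11, 13, 17, ∞}.
(a,b)_∞: sgn(-6)=−, sgn(34034)=+, so +1.
(a,b)_2: α=23, β=11; u≡5, v≡1 (mod 8); ε(u)ε(v)=0·0, αω(v)=23·0, βω(u)=11·1; sum ≡ 1  ⇒  -1.
(a,b)_11: α=-4, u≡4; β=-1, v≡9 (mod 11); (4|11)=+1, (9|11)=+1; sign (−1)^0·+1^-1·+1^-4 = +1.
(a,b)_17: α=2, u≡6; β=1, v≡8 (mod 17); (6|17)=-1, (8|17)=+1; sign (−1)^0·-1^1·+1^2 = -1.
(a,b)_7: α=2, u≡4; β=1, v≡2 (mod 7); (4|7)=+1, (2|7)=+1; sign (−1)^0·+1^1·+1^2 = +1.
(a,b)_5: α=-4, u≡1; β=-2, v≡4 (mod 5); (1|5)=+1, (4|5)=+1; sign (−1)^0·+1^-2·+1^-4 = +1.
(a,b)_3: α=7, u≡1; β=2, v≡2 (mod 3); (1|3)=+1, (2|3)=-1; sign (−1)^0·+1^2·-1^7 = -1.
(a,b)_13: α=2, u≡11; β=1, v≡11 (mod 13); (11|13)=-1, (11|13)=-1; sign (−1)^0·-1^1·-1^2 = -1.
Ram(-6, 34034) = {2, 3, 13, 17}; no ℚ_2-point on the conic.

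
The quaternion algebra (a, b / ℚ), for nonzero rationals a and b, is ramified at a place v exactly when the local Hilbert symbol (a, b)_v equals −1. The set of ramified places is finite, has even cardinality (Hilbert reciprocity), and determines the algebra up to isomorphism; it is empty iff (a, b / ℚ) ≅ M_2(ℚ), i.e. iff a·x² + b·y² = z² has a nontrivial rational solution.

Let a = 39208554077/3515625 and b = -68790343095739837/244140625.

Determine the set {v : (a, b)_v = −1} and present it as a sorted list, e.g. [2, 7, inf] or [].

(a, b) ≡ (54653, -13) mod (ℚ^×)²; places V = {2, 3, 5, 7, 11, 13, 31, 41, 43, ∞}.
(a,b)_43: α=1, u≡6; β=2, v≡12 (mod 43); (6|43)=+1, (12|43)=-1; sign (−1)^0·+1^2·-1^1 = -1.
(a,b)_11: α=4, u≡1; β=6, v≡9 (mod 11); (1|11)=+1, (9|11)=+1; sign (−1)^0·+1^6·+1^4 = +1.
(a,b)_41: α=1, u≡33; β=2, v≡17 (mod 41); (33|41)=+1, (17|41)=-1; sign (−1)^0·+1^2·-1^1 = -1.
(a,b)_3: α=-2, u≡2; β=0, v≡2 (mod 3); (2|3)=-1, (2|3)=-1; sign (−1)^0·-1^0·-1^-2 = +1.
(a,b)_∞: sgn(54653)=+, sgn(-13)=−, so +1.
(a,b)_7: α=2, u≡2; β=0, v≡2 (mod 7); (2|7)=+1, (2|7)=+1; sign (−1)^0·+1^0·+1^2 = +1.
(a,b)_13: α=0, u≡12; β=1, v≡1 (mod 13); (12|13)=+1, (1|13)=+1; sign (−1)^0·+1^1·+1^0 = +1.
(a,b)_31: α=1, u≡12; β=2, v≡5 (mod 31); (12|31)=-1, (5|31)=+1; sign (−1)^0·-1^2·+1^1 = +1.
(a,b)_2: α=0, β=0; u≡5, v≡3 (mod 8); ε(u)ε(v)=0·1, αω(v)=0·1, βω(u)=0·1; sum ≡ 0  ⇒  +1.
(a,b)_5: α=-8, u≡3; β=-12, v≡3 (mod 5); (3|5)=-1, (3|5)=-1; sign (−1)^0·-1^-12·-1^-8 = +1.
|Ram(54653, -13)| = 2, even; anisotropic at {41, 43}.

[41, 43]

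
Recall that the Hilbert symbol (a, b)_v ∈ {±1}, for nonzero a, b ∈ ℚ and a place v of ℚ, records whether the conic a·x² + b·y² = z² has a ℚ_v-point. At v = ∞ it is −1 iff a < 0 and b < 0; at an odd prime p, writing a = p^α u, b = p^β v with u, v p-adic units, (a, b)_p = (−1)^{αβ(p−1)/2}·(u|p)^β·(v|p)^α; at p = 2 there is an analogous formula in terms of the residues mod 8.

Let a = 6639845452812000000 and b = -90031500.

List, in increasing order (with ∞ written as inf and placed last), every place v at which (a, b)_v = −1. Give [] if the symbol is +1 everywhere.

[5, 11, 13, 29]

(a, b) ≡ (4147, -1235) mod (ℚ^×)²; places V = {2, 3, 5, 11, 13, 19, 29, ∞}.
(a,b)_29: α=1, u≡11; β=0, v≡15 (mod 29); (11|29)=-1, (15|29)=-1; sign (−1)^0·-1^0·-1^1 = -1.
(a,b)_2: α=8, β=2; u≡3, v≡5 (mod 8); ε(u)ε(v)=1·0, αω(v)=8·1, βω(u)=2·1; sum ≡ 0  ⇒  +1.
(a,b)_13: α=3, u≡11; β=1, v≡3 (mod 13); (11|13)=-1, (3|13)=+1; sign (−1)^0·-1^1·+1^3 = -1.
(a,b)_5: α=6, u≡3; β=3, v≡3 (mod 5); (3|5)=-1, (3|5)=-1; sign (−1)^0·-1^3·-1^6 = -1.
(a,b)_11: α=1, u≡4; β=0, v≡2 (mod 11); (4|11)=+1, (2|11)=-1; sign (−1)^0·+1^0·-1^1 = -1.
(a,b)_19: α=2, u≡1; β=1, v≡5 (mod 19); (1|19)=+1, (5|19)=+1; sign (−1)^0·+1^1·+1^2 = +1.
(a,b)_3: α=8, u≡1; β=6, v≡1 (mod 3); (1|3)=+1, (1|3)=+1; sign (−1)^0·+1^6·+1^8 = +1.
(a,b)_∞: sgn(4147)=+, sgn(-1235)=−, so +1.
Ram(4147, -1235) = {5, 11, 13, 29}; no ℚ_5-point on the conic.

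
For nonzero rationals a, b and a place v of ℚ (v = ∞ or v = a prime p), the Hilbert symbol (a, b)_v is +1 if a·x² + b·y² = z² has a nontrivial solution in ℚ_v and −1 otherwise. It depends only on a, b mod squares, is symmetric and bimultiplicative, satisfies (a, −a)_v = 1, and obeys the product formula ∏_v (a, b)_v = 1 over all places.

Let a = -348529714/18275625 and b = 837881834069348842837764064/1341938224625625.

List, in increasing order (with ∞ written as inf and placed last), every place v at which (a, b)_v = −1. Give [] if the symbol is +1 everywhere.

[2, 29, 31, 37]

Mod squares: a ≡ -2146, b ≡ 66526. Check v ∈ {∞, 2, 3, 5, 7, 11, 13, 19, 23, 29, 31, 37, 41}.
v=37: a=37^1·(≡11), b=37^3·(≡22) mod 37; (11|37)=+1, (22|37)=-1; (−1)^{1·3·18}·(+1)^3·(-1)^1 = -1.
v=41: a=41^0·(≡15), b=41^-2·(≡13) mod 41; (15|41)=-1, (13|41)=-1; (−1)^{0·-2·20}·(-1)^-2·(-1)^0 = +1.
v=23: a=23^0·(≡3), b=23^2·(≡19) mod 23; (3|23)=+1, (19|23)=-1; (−1)^{0·2·11}·(+1)^2·(-1)^0 = +1.
v=3: a=3^-4·(≡2), b=3^-4·(≡1) mod 3; (2|3)=-1, (1|3)=+1; (−1)^{-4·-4·1}·(-1)^-4·(+1)^-4 = +1.
v=29: a=29^1·(≡28), b=29^3·(≡8) mod 29; (28|29)=+1, (8|29)=-1; (−1)^{1·3·14}·(+1)^3·(-1)^1 = -1.
v=5: a=5^-4·(≡1), b=5^-4·(≡4) mod 5; (1|5)=+1, (4|5)=+1; (−1)^{-4·-4·2}·(+1)^-4·(+1)^-4 = +1.
v=∞: -2146 < 0 and 66526 > 0  ⇒  (a,b)_∞ = +1.
v=2: v_2(a)=1, v_2(b)=5; units ≡ 7, 7 (mod 8); ε·ε+αω+βω = 1·1+1·0+5·0 ≡ 1  ⇒  (a,b)_2 = -1.
v=19: a=19^-2·(≡6), b=19^-4·(≡17) mod 19; (6|19)=+1, (17|19)=+1; (−1)^{-2·-4·9}·(+1)^-4·(+1)^-2 = +1.
v=13: a=13^2·(≡10), b=13^4·(≡2) mod 13; (10|13)=+1, (2|13)=-1; (−1)^{2·4·6}·(+1)^4·(-1)^2 = +1.
v=11: a=11^0·(≡10), b=11^-2·(≡5) mod 11; (10|11)=-1, (5|11)=+1; (−1)^{0·-2·5}·(-1)^-2·(+1)^0 = +1.
v=31: a=31^2·(≡27), b=31^5·(≡14) mod 31; (27|31)=-1, (14|31)=+1; (−1)^{2·5·15}·(-1)^5·(+1)^2 = -1.
v=7: a=7^0·(≡5), b=7^2·(≡6) mod 7; (5|7)=-1, (6|7)=-1; (−1)^{0·2·3}·(-1)^2·(-1)^0 = +1.
Ram(-2146, 66526) = {2, 29, 31, 37}; no ℚ_2-point on the conic.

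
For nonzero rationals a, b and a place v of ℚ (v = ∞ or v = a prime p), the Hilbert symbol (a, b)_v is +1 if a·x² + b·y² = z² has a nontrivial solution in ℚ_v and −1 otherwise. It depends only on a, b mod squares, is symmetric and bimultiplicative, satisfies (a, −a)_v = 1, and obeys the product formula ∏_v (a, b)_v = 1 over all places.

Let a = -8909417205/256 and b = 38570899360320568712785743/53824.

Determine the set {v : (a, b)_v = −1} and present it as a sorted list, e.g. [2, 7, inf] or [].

[2, 3, 5, 13, 17, 19, 31, 37]

Mod squares: a ≡ -650845, b ≡ 10720047. Check v ∈ {∞, 2, 3, 5, 11, 13, 17, 19, 23, 29, 31, 37}.
v=31: a=31^1·(≡13), b=31^0·(≡23) mod 31; (13|31)=-1, (23|31)=-1; (−1)^{1·0·15}·(-1)^0·(-1)^1 = -1.
v=29: a=29^0·(≡17), b=29^-2·(≡4) mod 29; (17|29)=-1, (4|29)=+1; (−1)^{0·-2·14}·(-1)^-2·(+1)^0 = +1.
v=37: a=37^0·(≡32), b=37^1·(≡26) mod 37; (32|37)=-1, (26|37)=+1; (−1)^{0·1·18}·(-1)^1·(+1)^0 = -1.
v=5: a=5^1·(≡4), b=5^0·(≡2) mod 5; (4|5)=+1, (2|5)=-1; (−1)^{1·0·2}·(+1)^0·(-1)^1 = -1.
v=17: a=17^1·(≡13), b=17^3·(≡3) mod 17; (13|17)=+1, (3|17)=-1; (−1)^{1·3·8}·(+1)^3·(-1)^1 = -1.
v=19: a=19^1·(≡2), b=19^3·(≡13) mod 19; (2|19)=-1, (13|19)=-1; (−1)^{1·3·9}·(-1)^3·(-1)^1 = -1.
v=∞: -650845 < 0 and 10720047 > 0  ⇒  (a,b)_∞ = +1.
v=2: v_2(a)=-8, v_2(b)=-6; units ≡ 3, 7 (mod 8); ε·ε+αω+βω = 1·1+-8·0+-6·1 ≡ 1  ⇒  (a,b)_2 = -1.
v=3: a=3^4·(≡2), b=3^11·(≡1) mod 3; (2|3)=-1, (1|3)=+1; (−1)^{4·11·1}·(-1)^11·(+1)^4 = -1.
v=23: a=23^0·(≡12), b=23^1·(≡5) mod 23; (12|23)=+1, (5|23)=-1; (−1)^{0·1·11}·(+1)^1·(-1)^0 = +1.
v=13: a=13^3·(≡8), b=13^7·(≡10) mod 13; (8|13)=-1, (10|13)=+1; (−1)^{3·7·6}·(-1)^7·(+1)^3 = -1.
v=11: a=11^0·(≡5), b=11^2·(≡8) mod 11; (5|11)=+1, (8|11)=-1; (−1)^{0·2·5}·(+1)^2·(-1)^0 = +1.
Ram(-650845, 10720047) = {2, 3, 5, 13, 17, 19, 31, 37}; no ℚ_2-point on the conic.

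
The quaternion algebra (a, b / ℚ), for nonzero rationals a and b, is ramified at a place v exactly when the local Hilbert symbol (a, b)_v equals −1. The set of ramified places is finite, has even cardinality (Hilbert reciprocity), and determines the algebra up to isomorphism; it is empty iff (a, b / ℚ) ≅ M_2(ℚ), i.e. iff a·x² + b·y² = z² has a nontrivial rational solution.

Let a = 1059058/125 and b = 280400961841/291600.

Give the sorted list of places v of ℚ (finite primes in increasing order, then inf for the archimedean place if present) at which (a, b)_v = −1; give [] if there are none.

(a, b) ≡ (10010, 1) mod (ℚ^×)²; places V = {2, 3, 5, 7, 11, 13, 23, ∞}.
(a,b)_23: α=2, u≡7; β=4, v≡1 (mod 23); (7|23)=-1, (1|23)=+1; sign (−1)^0·-1^4·+1^2 = +1.
(a,b)_∞: sgn(10010)=+, sgn(1)=+, so +1.
(a,b)_11: α=1, u≡7; β=2, v≡9 (mod 11); (7|11)=-1, (9|11)=+1; sign (−1)^0·-1^2·+1^1 = +1.
(a,b)_13: α=1, u≡1; β=2, v≡12 (mod 13); (1|13)=+1, (12|13)=+1; sign (−1)^0·+1^2·+1^1 = +1.
(a,b)_3: α=0, u≡2; β=-6, v≡1 (mod 3); (2|3)=-1, (1|3)=+1; sign (−1)^0·-1^-6·+1^0 = +1.
(a,b)_5: α=-3, u≡3; β=-2, v≡4 (mod 5); (3|5)=-1, (4|5)=+1; sign (−1)^0·-1^-2·+1^-3 = +1.
(a,b)_7: α=1, u≡4; β=2, v≡4 (mod 7); (4|7)=+1, (4|7)=+1; sign (−1)^0·+1^2·+1^1 = +1.
(a,b)_2: α=1, β=-4; u≡5, v≡1 (mod 8); ε(u)ε(v)=0·0, αω(v)=1·0, βω(u)=-4·1; sum ≡ 0  ⇒  +1.
Ram(a, b) = ∅: the form 10010·x² + 1·y² − z² is isotropic over every ℚ_v, so by Hasse–Minkowski it is isotropic over ℚ.

[]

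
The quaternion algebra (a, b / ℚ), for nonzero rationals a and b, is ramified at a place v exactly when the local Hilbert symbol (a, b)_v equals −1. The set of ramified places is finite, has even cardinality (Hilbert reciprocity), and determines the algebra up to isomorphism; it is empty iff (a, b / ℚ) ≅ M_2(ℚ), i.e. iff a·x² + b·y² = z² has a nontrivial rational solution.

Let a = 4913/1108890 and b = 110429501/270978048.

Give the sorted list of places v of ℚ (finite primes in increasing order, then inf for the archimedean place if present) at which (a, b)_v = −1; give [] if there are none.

(a, b) ≡ (170, 6783) mod (ℚ^×)²; places V = {2, 3, 5, 7, 11, 13, 17, 19, 37, ∞}.
(a,b)_13: α=0, u≡4; β=2, v≡12 (mod 13); (4|13)=+1, (12|13)=+1; sign (−1)^0·+1^2·+1^0 = +1.
(a,b)_2: α=-1, β=-10; u≡5, v≡7 (mod 8); ε(u)ε(v)=0·1, αω(v)=-1·0, βω(u)=-10·1; sum ≡ 0  ⇒  +1.
(a,b)_19: α=0, u≡12; β=1, v≡15 (mod 19); (12|19)=-1, (15|19)=-1; sign (−1)^0·-1^1·-1^0 = -1.
(a,b)_7: α=0, u≡1; β=1, v≡6 (mod 7); (1|7)=+1, (6|7)=-1; sign (−1)^0·+1^1·-1^0 = +1.
(a,b)_17: α=3, u≡11; β=3, v≡1 (mod 17); (11|17)=-1, (1|17)=+1; sign (−1)^0·-1^3·+1^3 = -1.
(a,b)_5: α=-1, u≡1; β=0, v≡2 (mod 5); (1|5)=+1, (2|5)=-1; sign (−1)^0·+1^0·-1^-1 = -1.
(a,b)_37: α=-2, u≡2; β=0, v≡4 (mod 37); (2|37)=-1, (4|37)=+1; sign (−1)^0·-1^0·+1^-2 = +1.
(a,b)_∞: sgn(170)=+, sgn(6783)=+, so +1.
(a,b)_3: α=-4, u≡2; β=-7, v≡2 (mod 3); (2|3)=-1, (2|3)=-1; sign (−1)^0·-1^-7·-1^-4 = -1.
(a,b)_11: α=0, u≡9; β=-2, v≡8 (mod 11); (9|11)=+1, (8|11)=-1; sign (−1)^0·+1^-2·-1^0 = +1.
(170, 6783 / ℚ) ramifies at {3, 5, 17, 19}: a division algebra.

[3, 5, 17, 19]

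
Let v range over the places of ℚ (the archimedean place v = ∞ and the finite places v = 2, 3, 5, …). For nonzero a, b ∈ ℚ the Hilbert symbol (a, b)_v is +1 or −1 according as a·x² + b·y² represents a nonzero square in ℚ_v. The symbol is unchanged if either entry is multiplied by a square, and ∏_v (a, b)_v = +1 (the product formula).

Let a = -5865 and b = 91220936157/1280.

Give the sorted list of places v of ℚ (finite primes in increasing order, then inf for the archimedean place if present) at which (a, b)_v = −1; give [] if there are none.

Mod squares: a ≡ -5865, b ≡ 62985. Check v ∈ {∞, 2, 3, 5, 13, 17, 19, 23}.
v=13: a=13^0·(≡11), b=13^3·(≡12) mod 13; (11|13)=-1, (12|13)=+1; (−1)^{0·3·6}·(-1)^3·(+1)^0 = -1.
v=5: a=5^1·(≡2), b=5^-1·(≡2) mod 5; (2|5)=-1, (2|5)=-1; (−1)^{1·-1·2}·(-1)^-1·(-1)^1 = +1.
v=∞: -5865 < 0 and 62985 > 0  ⇒  (a,b)_∞ = +1.
v=23: a=23^1·(≡21), b=23^2·(≡15) mod 23; (21|23)=-1, (15|23)=-1; (−1)^{1·2·11}·(-1)^2·(-1)^1 = -1.
v=19: a=19^0·(≡6), b=19^1·(≡5) mod 19; (6|19)=+1, (5|19)=+1; (−1)^{0·1·9}·(+1)^1·(+1)^0 = +1.
v=17: a=17^1·(≡12), b=17^1·(≡16) mod 17; (12|17)=-1, (16|17)=+1; (−1)^{1·1·8}·(-1)^1·(+1)^1 = -1.
v=3: a=3^1·(≡1), b=3^5·(≡1) mod 3; (1|3)=+1, (1|3)=+1; (−1)^{1·5·1}·(+1)^5·(+1)^1 = -1.
v=2: v_2(a)=0, v_2(b)=-8; units ≡ 7, 1 (mod 8); ε·ε+αω+βω = 1·0+0·0+-8·0 ≡ 0  ⇒  (a,b)_2 = +1.
(-5865, 62985 / ℚ) ramifies at {3, 13, 17, 23}: a division algebra.

[3, 13, 17, 23]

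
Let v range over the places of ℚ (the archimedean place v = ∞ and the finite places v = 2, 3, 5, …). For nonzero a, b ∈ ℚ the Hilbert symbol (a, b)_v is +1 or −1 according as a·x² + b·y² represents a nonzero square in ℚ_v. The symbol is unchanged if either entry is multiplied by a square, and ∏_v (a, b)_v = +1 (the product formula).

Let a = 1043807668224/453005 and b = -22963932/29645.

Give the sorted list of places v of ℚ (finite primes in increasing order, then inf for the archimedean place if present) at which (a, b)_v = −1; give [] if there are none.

Mod squares: a ≡ 14118330, b ≡ -8835. Check v ∈ {∞, 2, 3, 5, 7, 11, 17, 19, 31, 43, 47}.
v=11: a=11^0·(≡8), b=11^-2·(≡3) mod 11; (8|11)=-1, (3|11)=+1; (−1)^{0·-2·5}·(-1)^-2·(+1)^0 = +1.
v=17: a=17^1·(≡10), b=17^0·(≡3) mod 17; (10|17)=-1, (3|17)=-1; (−1)^{1·0·8}·(-1)^0·(-1)^1 = -1.
v=2: v_2(a)=11, v_2(b)=2; units ≡ 5, 5 (mod 8); ε·ε+αω+βω = 0·0+11·1+2·1 ≡ 1  ⇒  (a,b)_2 = -1.
v=31: a=31^1·(≡18), b=31^1·(≡28) mod 31; (18|31)=+1, (28|31)=+1; (−1)^{1·1·15}·(+1)^1·(+1)^1 = -1.
v=∞: 14118330 > 0 and -8835 < 0  ⇒  (a,b)_∞ = +1.
v=3: a=3^1·(≡1), b=3^3·(≡1) mod 3; (1|3)=+1, (1|3)=+1; (−1)^{1·3·1}·(+1)^3·(+1)^1 = -1.
v=43: a=43^-2·(≡25), b=43^0·(≡36) mod 43; (25|43)=+1, (36|43)=+1; (−1)^{-2·0·21}·(+1)^0·(+1)^-2 = +1.
v=47: a=47^1·(≡23), b=47^0·(≡9) mod 47; (23|47)=-1, (9|47)=+1; (−1)^{1·0·23}·(-1)^0·(+1)^1 = +1.
v=19: a=19^3·(≡12), b=19^3·(≡3) mod 19; (12|19)=-1, (3|19)=-1; (−1)^{3·3·9}·(-1)^3·(-1)^3 = -1.
v=5: a=5^-1·(≡4), b=5^-1·(≡2) mod 5; (4|5)=+1, (2|5)=-1; (−1)^{-1·-1·2}·(+1)^-1·(-1)^-1 = -1.
v=7: a=7^-2·(≡4), b=7^-2·(≡3) mod 7; (4|7)=+1, (3|7)=-1; (−1)^{-2·-2·3}·(+1)^-2·(-1)^-2 = +1.
(14118330, -8835 / ℚ) ramifies at {2, 3, 5, 17, 19, 31}: a division algebra.

[2, 3, 5, 17, 19, 31]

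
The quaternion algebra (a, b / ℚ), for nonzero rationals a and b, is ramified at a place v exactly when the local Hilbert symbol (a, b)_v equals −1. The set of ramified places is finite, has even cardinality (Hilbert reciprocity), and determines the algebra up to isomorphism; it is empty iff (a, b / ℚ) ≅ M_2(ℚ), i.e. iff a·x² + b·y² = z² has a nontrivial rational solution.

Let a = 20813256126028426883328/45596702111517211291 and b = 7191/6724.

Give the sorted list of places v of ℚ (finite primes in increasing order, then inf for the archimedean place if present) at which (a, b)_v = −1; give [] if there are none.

Mod squares: a ≡ 27683, b ≡ 799. Check v ∈ {∞, 2, 3, 7, 11, 13, 17, 19, 31, 41, 47}.
v=41: a=41^-6·(≡40), b=41^-2·(≡4) mod 41; (40|41)=+1, (4|41)=+1; (−1)^{-6·-2·20}·(+1)^-2·(+1)^-6 = +1.
v=19: a=19^-3·(≡13), b=19^0·(≡5) mod 19; (13|19)=-1, (5|19)=+1; (−1)^{-3·0·9}·(-1)^0·(+1)^-3 = +1.
v=13: a=13^-4·(≡7), b=13^0·(≡5) mod 13; (7|13)=-1, (5|13)=-1; (−1)^{-4·0·6}·(-1)^0·(-1)^-4 = +1.
v=11: a=11^2·(≡10), b=11^0·(≡10) mod 11; (10|11)=-1, (10|11)=-1; (−1)^{2·0·5}·(-1)^0·(-1)^2 = +1.
v=47: a=47^3·(≡17), b=47^1·(≡4) mod 47; (17|47)=+1, (4|47)=+1; (−1)^{3·1·23}·(+1)^1·(+1)^3 = -1.
v=17: a=17^6·(≡5), b=17^1·(≡13) mod 17; (5|17)=-1, (13|17)=+1; (−1)^{6·1·8}·(-1)^1·(+1)^6 = -1.
v=∞: 27683 > 0 and 799 > 0  ⇒  (a,b)_∞ = +1.
v=3: a=3^2·(≡2), b=3^2·(≡1) mod 3; (2|3)=-1, (1|3)=+1; (−1)^{2·2·1}·(-1)^2·(+1)^2 = +1.
v=31: a=31^3·(≡10), b=31^0·(≡21) mod 31; (10|31)=+1, (21|31)=-1; (−1)^{3·0·15}·(+1)^0·(-1)^3 = -1.
v=2: v_2(a)=8, v_2(b)=-2; units ≡ 3, 7 (mod 8); ε·ε+αω+βω = 1·1+8·0+-2·1 ≡ 1  ⇒  (a,b)_2 = -1.
v=7: a=7^-2·(≡5), b=7^0·(≡4) mod 7; (5|7)=-1, (4|7)=+1; (−1)^{-2·0·3}·(-1)^0·(+1)^-2 = +1.
(27683, 799 / ℚ) ramifies at {2, 17, 31, 47}: a division algebra.

[2, 17, 31, 47]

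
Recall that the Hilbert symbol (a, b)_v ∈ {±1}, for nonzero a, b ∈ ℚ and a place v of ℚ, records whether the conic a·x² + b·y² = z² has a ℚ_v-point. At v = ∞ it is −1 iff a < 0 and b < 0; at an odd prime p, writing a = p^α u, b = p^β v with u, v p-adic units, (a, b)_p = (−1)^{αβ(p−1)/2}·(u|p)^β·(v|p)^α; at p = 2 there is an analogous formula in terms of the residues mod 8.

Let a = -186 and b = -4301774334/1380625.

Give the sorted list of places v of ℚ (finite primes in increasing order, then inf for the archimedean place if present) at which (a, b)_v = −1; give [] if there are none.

[2, 3, 29, inf]

(a, b) ≡ (-186, -23374) mod (ℚ^×)²; places V = {2, 3, 5, 11, 13, 29, 31, 47, ∞}.
(a,b)_2: α=1, β=1; u≡3, v≡1 (mod 8); ε(u)ε(v)=1·0, αω(v)=1·0, βω(u)=1·1; sum ≡ 1  ⇒  -1.
(a,b)_13: α=0, u≡9; β=3, v≡1 (mod 13); (9|13)=+1, (1|13)=+1; sign (−1)^0·+1^3·+1^0 = +1.
(a,b)_29: α=0, u≡17; β=1, v≡23 (mod 29); (17|29)=-1, (23|29)=+1; sign (−1)^0·-1^1·+1^0 = -1.
(a,b)_47: α=0, u≡2; β=-2, v≡42 (mod 47); (2|47)=+1, (42|47)=+1; sign (−1)^0·+1^-2·+1^0 = +1.
(a,b)_∞: sgn(-186)=−, sgn(-23374)=−, so -1.
(a,b)_11: α=0, u≡1; β=2, v≡9 (mod 11); (1|11)=+1, (9|11)=+1; sign (−1)^0·+1^2·+1^0 = +1.
(a,b)_5: α=0, u≡4; β=-4, v≡4 (mod 5); (4|5)=+1, (4|5)=+1; sign (−1)^0·+1^-4·+1^0 = +1.
(a,b)_31: α=1, u≡25; β=1, v≡17 (mod 31); (25|31)=+1, (17|31)=-1; sign (−1)^1·+1^1·-1^1 = +1.
(a,b)_3: α=1, u≡1; β=2, v≡2 (mod 3); (1|3)=+1, (2|3)=-1; sign (−1)^0·+1^2·-1^1 = -1.
|Ram(-186, -23374)| = 4, even; anisotropic at {2, 3, 29, ∞}.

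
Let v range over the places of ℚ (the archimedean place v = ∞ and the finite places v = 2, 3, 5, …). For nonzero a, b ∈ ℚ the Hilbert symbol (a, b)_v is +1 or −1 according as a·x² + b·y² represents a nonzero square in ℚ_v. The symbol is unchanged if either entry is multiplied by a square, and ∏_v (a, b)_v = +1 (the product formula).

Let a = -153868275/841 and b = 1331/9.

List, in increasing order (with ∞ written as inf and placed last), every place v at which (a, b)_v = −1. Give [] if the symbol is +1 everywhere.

(a, b) ≡ (-683859, 11) mod (ℚ^×)²; places V = {2, 3, 5, 11, 17, 23, 29, 53, ∞}.
(a,b)_11: α=1, u≡3; β=3, v≡5 (mod 11); (3|11)=+1, (5|11)=+1; sign (−1)^1·+1^3·+1^1 = -1.
(a,b)_3: α=3, u≡2; β=-2, v≡2 (mod 3); (2|3)=-1, (2|3)=-1; sign (−1)^0·-1^-2·-1^3 = -1.
(a,b)_17: α=1, u≡6; β=0, v≡10 (mod 17); (6|17)=-1, (10|17)=-1; sign (−1)^0·-1^0·-1^1 = -1.
(a,b)_29: α=-2, u≡12; β=0, v≡19 (mod 29); (12|29)=-1, (19|29)=-1; sign (−1)^0·-1^0·-1^-2 = +1.
(a,b)_53: α=1, u≡37; β=0, v≡36 (mod 53); (37|53)=+1, (36|53)=+1; sign (−1)^0·+1^0·+1^1 = +1.
(a,b)_5: α=2, u≡4; β=0, v≡4 (mod 5); (4|5)=+1, (4|5)=+1; sign (−1)^0·+1^0·+1^2 = +1.
(a,b)_∞: sgn(-683859)=−, sgn(11)=+, so +1.
(a,b)_23: α=1, u≡3; β=0, v≡15 (mod 23); (3|23)=+1, (15|23)=-1; sign (−1)^0·+1^0·-1^1 = -1.
(a,b)_2: α=0, β=0; u≡5, v≡3 (mod 8); ε(u)ε(v)=0·1, αω(v)=0·1, βω(u)=0·1; sum ≡ 0  ⇒  +1.
(-683859, 11 / ℚ) ramifies at {3, 11, 17, 23}: a division algebra.

[3, 11, 17, 23]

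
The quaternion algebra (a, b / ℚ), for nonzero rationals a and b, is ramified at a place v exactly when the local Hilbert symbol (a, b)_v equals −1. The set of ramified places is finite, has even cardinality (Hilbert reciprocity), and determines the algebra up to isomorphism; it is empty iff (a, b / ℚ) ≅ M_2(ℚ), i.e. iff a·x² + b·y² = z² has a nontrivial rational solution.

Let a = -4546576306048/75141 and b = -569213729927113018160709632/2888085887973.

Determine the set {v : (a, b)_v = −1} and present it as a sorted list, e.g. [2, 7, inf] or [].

(a, b) ≡ (-76038, -26) mod (ℚ^×)²; places V = {2, 3, 7, 11, 13, 19, 23, 29, 31, 37, ∞}.
(a,b)_13: α=0, u≡3; β=-1, v≡7 (mod 13); (3|13)=+1, (7|13)=-1; sign (−1)^0·+1^-1·-1^0 = +1.
(a,b)_29: α=1, u≡3; β=2, v≡10 (mod 29); (3|29)=-1, (10|29)=-1; sign (−1)^0·-1^2·-1^1 = -1.
(a,b)_23: α=-1, u≡6; β=-4, v≡22 (mod 23); (6|23)=+1, (22|23)=-1; sign (−1)^0·+1^-4·-1^-1 = -1.
(a,b)_31: α=2, u≡28; β=2, v≡19 (mod 31); (28|31)=+1, (19|31)=+1; sign (−1)^0·+1^2·+1^2 = +1.
(a,b)_∞: sgn(-76038)=−, sgn(-26)=−, so -1.
(a,b)_19: α=1, u≡17; β=4, v≡15 (mod 19); (17|19)=+1, (15|19)=-1; sign (−1)^0·+1^4·-1^1 = -1.
(a,b)_11: α=-2, u≡3; β=-2, v≡6 (mod 11); (3|11)=+1, (6|11)=-1; sign (−1)^0·+1^-2·-1^-2 = +1.
(a,b)_37: α=2, u≡25; β=2, v≡10 (mod 37); (25|37)=+1, (10|37)=+1; sign (−1)^0·+1^2·+1^2 = +1.
(a,b)_2: α=7, β=25; u≡5, v≡3 (mod 8); ε(u)ε(v)=0·1, αω(v)=7·1, βω(u)=25·1; sum ≡ 0  ⇒  +1.
(a,b)_3: α=-3, u≡1; β=-8, v≡1 (mod 3); (1|3)=+1, (1|3)=+1; sign (−1)^0·+1^-8·+1^-3 = +1.
(a,b)_7: α=2, u≡6; β=6, v≡4 (mod 7); (6|7)=-1, (4|7)=+1; sign (−1)^0·-1^6·+1^2 = +1.
Ram(-76038, -26) = {19, 23, 29, ∞}; no ℚ_19-point on the conic.

[19, 23, 29, inf]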